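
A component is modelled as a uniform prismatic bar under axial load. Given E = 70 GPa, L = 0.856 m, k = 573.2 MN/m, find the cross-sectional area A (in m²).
Model: a uniform prismatic bar under axial load, so k = (A·E) / L.
Solve for A: A = (k·L) / E.
Convert to SI units:
  E = 70 GPa = 7 × 10¹⁰ Pa
  k = 573.2 MN/m = 5.732 × 10⁸ N/m
Substitute:
  A = ((5.732 × 10⁸) × 0.856) / (7 × 10¹⁰)
  A = 0.007009 m²
Final answer: A = 0.007009 m²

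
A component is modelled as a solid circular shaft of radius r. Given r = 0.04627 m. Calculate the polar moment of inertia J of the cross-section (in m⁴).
Model: a solid circular shaft of radius r, so J = (π·r^4) / 2.
Substitute:
  J = (π × 0.04627^4) / 2
  J = 7.2 × 10⁻⁶ m⁴
Final answer: J = 7.2 × 10⁻⁶ m⁴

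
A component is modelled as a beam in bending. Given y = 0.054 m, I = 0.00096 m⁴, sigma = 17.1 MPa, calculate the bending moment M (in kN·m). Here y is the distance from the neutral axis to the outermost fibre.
Model: a beam in bending, so sigma = (M·y) / I.
Solve for M: M = (sigma·I) / y.
Convert to SI units:
  sigma = 17.1 MPa = 1.71 × 10⁷ Pa
Substitute:
  M = ((1.71 × 10⁷) × 0.00096) / 0.054
  M = 304000 N·m
Convert: M = 304000 N·m = 304 kN·m
Final answer: M = 304 kN·m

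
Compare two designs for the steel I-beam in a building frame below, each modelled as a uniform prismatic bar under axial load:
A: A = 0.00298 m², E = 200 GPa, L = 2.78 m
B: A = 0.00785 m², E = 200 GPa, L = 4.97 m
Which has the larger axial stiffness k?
Model: a uniform prismatic bar under axial load, so k = (A·E) / L (SI units).
  A: k = (0.00298 × (2 × 10¹¹)) / 2.78 = 2.144 × 10⁸ N/m = 214.4 MN/m
  B: k = (0.00785 × (2 × 10¹¹)) / 4.97 = 3.159 × 10⁸ N/m = 315.9 MN/m
315.9 MN/m > 214.4 MN/m, so B is larger.
Final answer: B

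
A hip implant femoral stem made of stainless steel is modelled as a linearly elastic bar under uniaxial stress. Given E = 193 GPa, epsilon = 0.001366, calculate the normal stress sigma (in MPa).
Model: a linearly elastic bar under uniaxial stress, so epsilon = sigma / E.
Solve for sigma: sigma = epsilon·E.
Convert to SI units:
  E = 193 GPa = 1.93 × 10¹¹ Pa
Substitute:
  sigma = 0.001366 × (1.93 × 10¹¹)
  sigma = 2.636 × 10⁸ Pa
Convert: sigma = 2.636 × 10⁸ Pa = 263.6 MPa
Final answer: sigma = 263.6 MPa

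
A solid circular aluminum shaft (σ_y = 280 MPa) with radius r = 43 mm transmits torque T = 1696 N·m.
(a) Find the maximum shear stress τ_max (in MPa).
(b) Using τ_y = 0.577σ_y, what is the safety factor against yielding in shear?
(a) For a solid circular shaft, τ_max = T·r/J with J = π·r^4/2, i.e. τ_max = 2·T / (π·r^3). Convert r = 43 mm = 0.043 m.
  τ_max = (2 × 1696) / (π × 0.043^3) = 1.358 × 10⁷ Pa = 13.58 MPa
(b) τ_y = 0.577 × 280 = 161.56 MPa
  SF = τ_y/τ_max = 161.56 / 13.58 = 11.9
Final answer: (a) τ_max = 13.58 MPa, (b) SF = 11.9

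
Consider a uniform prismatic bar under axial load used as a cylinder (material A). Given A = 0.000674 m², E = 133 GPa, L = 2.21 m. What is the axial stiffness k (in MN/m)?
Model: a uniform prismatic bar under axial load, so k = (A·E) / L.
Convert to SI units:
  E = 133 GPa = 1.33 × 10¹¹ Pa
Substitute:
  k = (0.000674 × (1.33 × 10¹¹)) / 2.21
  k = 4.056 × 10⁷ N/m
Convert: k = 4.056 × 10⁷ N/m = 40.56 MN/m
Final answer: k = 40.56 MN/m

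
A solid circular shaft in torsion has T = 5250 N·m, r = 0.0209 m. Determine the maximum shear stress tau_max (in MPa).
Model: a solid circular shaft in torsion, so tau_max = (2·T) / (π·r^3).
Substitute:
  tau_max = (2 × 5250) / (π × 0.0209^3)
  tau_max = 3.661 × 10⁸ Pa
Convert: tau_max = 3.661 × 10⁸ Pa = 366.1 MPa
Final answer: tau_max = 366.1 MPa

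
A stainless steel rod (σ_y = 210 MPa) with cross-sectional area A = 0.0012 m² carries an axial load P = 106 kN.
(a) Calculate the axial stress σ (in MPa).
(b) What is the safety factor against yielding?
(a) Axial stress σ = P/A. Convert P = 106 kN = 106000 N.
  σ = 106000 / 0.0012 = 8.833 × 10⁷ Pa = 88.33 MPa
(b) Safety factor SF = σ_y/σ = 210 / 88.33 = 2.377
Final answer: (a) σ = 88.33 MPa, (b) SF = 2.377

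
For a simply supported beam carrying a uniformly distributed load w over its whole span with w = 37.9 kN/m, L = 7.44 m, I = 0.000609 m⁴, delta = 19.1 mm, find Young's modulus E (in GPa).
Model: a simply supported beam carrying a uniformly distributed load w over its whole span, so delta = (5·w·L^4) / (384·E·I).
Solve for E: E = (5·w·L^4) / (384·delta·I).
Convert to SI units:
  w = 37.9 kN/m = 37900 N/m
  delta = 19.1 mm = 0.0191 m
Substitute:
  E = (5 × 37900 × 7.44^4) / (384 × 0.0191 × 0.000609)
  E = 1.3 × 10¹¹ Pa
Convert: E = 1.3 × 10¹¹ Pa = 130 GPa
Final answer: E = 130 GPa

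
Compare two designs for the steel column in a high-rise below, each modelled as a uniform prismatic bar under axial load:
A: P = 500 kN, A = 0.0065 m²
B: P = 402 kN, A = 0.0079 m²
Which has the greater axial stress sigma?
Model: a uniform prismatic bar under axial load, so sigma = P / A (SI units).
  A: sigma = 500000 / 0.0065 = 7.692 × 10⁷ Pa = 76.92 MPa
  B: sigma = 402000 / 0.0079 = 5.089 × 10⁷ Pa = 50.89 MPa
76.92 MPa > 50.89 MPa, so A is larger.
Final answer: A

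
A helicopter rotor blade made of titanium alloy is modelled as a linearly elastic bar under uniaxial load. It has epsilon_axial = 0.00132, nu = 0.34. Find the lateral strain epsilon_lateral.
Model: a linearly elastic bar under uniaxial load, so epsilon_lateral = -nu·epsilon_axial.
Substitute:
  epsilon_lateral = -(0.34 × 0.00132)
  epsilon_lateral = -0.0004488
Final answer: epsilon_lateral = -0.0004488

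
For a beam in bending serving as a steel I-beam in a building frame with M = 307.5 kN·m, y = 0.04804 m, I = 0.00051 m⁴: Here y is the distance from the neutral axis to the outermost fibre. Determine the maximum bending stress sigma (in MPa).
Model: a beam in bending, so sigma = (M·y) / I.
Convert to SI units:
  M = 307.5 kN·m = 307500 N·m
Substitute:
  sigma = (307500 × 0.04804) / 0.00051
  sigma = 2.897 × 10⁷ Pa
Convert: sigma = 2.897 × 10⁷ Pa = 28.97 MPa
Final answer: sigma = 28.97 MPa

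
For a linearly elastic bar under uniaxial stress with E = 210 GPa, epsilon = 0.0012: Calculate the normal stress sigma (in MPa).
Model: a linearly elastic bar under uniaxial stress, so sigma = E·epsilon.
Convert to SI units:
  E = 210 GPa = 2.1 × 10¹¹ Pa
Substitute:
  sigma = (2.1 × 10¹¹) × 0.0012
  sigma = 2.52 × 10⁸ Pa
Convert: sigma = 2.52 × 10⁸ Pa = 252 MPa
Final answer: sigma = 252 MPa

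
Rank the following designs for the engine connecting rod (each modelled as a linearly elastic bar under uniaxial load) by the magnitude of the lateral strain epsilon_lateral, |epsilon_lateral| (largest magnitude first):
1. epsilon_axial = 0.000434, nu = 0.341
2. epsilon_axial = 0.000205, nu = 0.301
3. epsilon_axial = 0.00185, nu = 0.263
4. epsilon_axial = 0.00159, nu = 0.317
Model: a linearly elastic bar under uniaxial load, so epsilon_lateral = -nu·epsilon_axial (SI units).
  Case 1: epsilon_lateral = -(0.341 × 0.000434) = -0.000148
  Case 2: epsilon_lateral = -(0.301 × 0.000205) = -6.17 × 10⁻⁵
  Case 3: epsilon_lateral = -(0.263 × 0.00185) = -0.0004866
  Case 4: epsilon_lateral = -(0.317 × 0.00159) = -0.000504
Ordering by |epsilon_lateral|: 0.000504 (case 4) > 0.0004866 (case 3) > 0.000148 (case 1) > 6.17 × 10⁻⁵ (case 2)
Final answer: 4, 3, 1, 2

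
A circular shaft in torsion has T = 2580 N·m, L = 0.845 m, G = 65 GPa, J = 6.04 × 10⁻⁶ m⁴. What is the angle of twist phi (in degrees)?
Model: a circular shaft in torsion, so phi = (T·L) / (G·J).
Convert to SI units:
  G = 65 GPa = 6.5 × 10¹⁰ Pa
Substitute:
  phi = (2580 × 0.845) / ((6.5 × 10¹⁰) × (6.04 × 10⁻⁶))
  phi = 0.005553 rad
Convert to degrees: phi = 0.005553 × 180/π = 0.3182°
Final answer: phi = 0.3182°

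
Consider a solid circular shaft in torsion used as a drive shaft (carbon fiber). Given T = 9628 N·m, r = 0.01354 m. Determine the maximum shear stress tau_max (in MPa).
Model: a solid circular shaft in torsion, so tau_max = (2·T) / (π·r^3).
Substitute:
  tau_max = (2 × 9628) / (π × 0.01354^3)
  tau_max = 2.469 × 10⁹ Pa
Convert: tau_max = 2.469 × 10⁹ Pa = 2469 MPa
Final answer: tau_max = 2469 MPa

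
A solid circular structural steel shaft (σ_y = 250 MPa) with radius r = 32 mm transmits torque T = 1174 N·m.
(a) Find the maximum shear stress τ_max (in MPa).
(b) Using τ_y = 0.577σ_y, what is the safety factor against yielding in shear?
(a) For a solid circular shaft, τ_max = T·r/J with J = π·r^4/2, i.e. τ_max = 2·T / (π·r^3). Convert r = 32 mm = 0.032 m.
  τ_max = (2 × 1174) / (π × 0.032^3) = 2.281 × 10⁷ Pa = 22.81 MPa
(b) τ_y = 0.577 × 250 = 144.25 MPa
  SF = τ_y/τ_max = 144.25 / 22.81 = 6.324
Final answer: (a) τ_max = 22.81 MPa, (b) SF = 6.324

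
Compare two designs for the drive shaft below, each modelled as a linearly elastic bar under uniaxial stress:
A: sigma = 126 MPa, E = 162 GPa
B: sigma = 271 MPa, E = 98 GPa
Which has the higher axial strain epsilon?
Model: a linearly elastic bar under uniaxial stress, so epsilon = sigma / E (SI units).
  A: epsilon = (1.26 × 10⁸) / (1.62 × 10¹¹) = 0.0007778
  B: epsilon = (2.71 × 10⁸) / (9.8 × 10¹⁰) = 0.002765
0.002765 > 0.0007778, so B is larger.
Final answer: B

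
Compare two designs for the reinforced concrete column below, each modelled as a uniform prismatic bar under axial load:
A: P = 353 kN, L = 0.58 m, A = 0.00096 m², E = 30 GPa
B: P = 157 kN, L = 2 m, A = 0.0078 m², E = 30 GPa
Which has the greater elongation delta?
Model: a uniform prismatic bar under axial load, so delta = (P·L) / (A·E) (SI units).
  A: delta = (353000 × 0.58) / (0.00096 × (3 × 10¹⁰)) = 0.007109 m = 7.109 mm
  B: delta = (157000 × 2) / (0.0078 × (3 × 10¹⁰)) = 0.001342 m = 1.342 mm
7.109 mm > 1.342 mm, so A is larger.
Final answer: A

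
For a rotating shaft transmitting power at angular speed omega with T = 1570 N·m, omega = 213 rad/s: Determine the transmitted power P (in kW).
Model: a rotating shaft transmitting power at angular speed omega, so P = T·omega.
Substitute:
  P = 1570 × 213
  P = 334400 W
Convert: P = 334400 W = 334.4 kW
Final answer: P = 334.4 kW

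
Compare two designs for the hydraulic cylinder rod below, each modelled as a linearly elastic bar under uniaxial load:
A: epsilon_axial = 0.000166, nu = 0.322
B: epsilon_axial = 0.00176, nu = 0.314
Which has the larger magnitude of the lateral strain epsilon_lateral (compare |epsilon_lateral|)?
Model: a linearly elastic bar under uniaxial load, so epsilon_lateral = -nu·epsilon_axial (SI units).
  A: epsilon_lateral = -(0.322 × 0.000166) = -5.345 × 10⁻⁵
  B: epsilon_lateral = -(0.314 × 0.00176) = -0.0005526
|epsilon_lateral|: A = 5.345 × 10⁻⁵, B = 0.0005526, so B is larger in magnitude.
Final answer: B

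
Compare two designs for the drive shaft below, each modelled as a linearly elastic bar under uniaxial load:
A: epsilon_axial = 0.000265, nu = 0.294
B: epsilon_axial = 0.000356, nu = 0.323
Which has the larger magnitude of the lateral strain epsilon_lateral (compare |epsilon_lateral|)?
Model: a linearly elastic bar under uniaxial load, so epsilon_lateral = -nu·epsilon_axial (SI units).
  A: epsilon_lateral = -(0.294 × 0.000265) = -7.791 × 10⁻⁵
  B: epsilon_lateral = -(0.323 × 0.000356) = -0.000115
|epsilon_lateral|: A = 7.791 × 10⁻⁵, B = 0.000115, so B is larger in magnitude.
Final answer: B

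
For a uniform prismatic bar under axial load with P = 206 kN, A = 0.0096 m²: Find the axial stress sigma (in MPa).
Model: a uniform prismatic bar under axial load, so sigma = P / A.
Convert to SI units:
  P = 206 kN = 206000 N
Substitute:
  sigma = 206000 / 0.0096
  sigma = 2.146 × 10⁷ Pa
Convert: sigma = 2.146 × 10⁷ Pa = 21.46 MPa
Final answer: sigma = 21.46 MPa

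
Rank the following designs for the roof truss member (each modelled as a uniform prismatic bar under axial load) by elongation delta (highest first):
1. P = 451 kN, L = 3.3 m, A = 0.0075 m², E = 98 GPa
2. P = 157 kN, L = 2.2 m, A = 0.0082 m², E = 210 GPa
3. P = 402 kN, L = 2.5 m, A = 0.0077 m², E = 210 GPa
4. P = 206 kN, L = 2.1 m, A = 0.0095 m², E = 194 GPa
Model: a uniform prismatic bar under axial load, so delta = (P·L) / (A·E) (SI units).
  Case 1: delta = (451000 × 3.3) / (0.0075 × (9.8 × 10¹⁰)) = 0.002025 m = 2.025 mm
  Case 2: delta = (157000 × 2.2) / (0.0082 × (2.1 × 10¹¹)) = 0.0002006 m = 0.2006 mm
  Case 3: delta = (402000 × 2.5) / (0.0077 × (2.1 × 10¹¹)) = 0.0006215 m = 0.6215 mm
  Case 4: delta = (206000 × 2.1) / (0.0095 × (1.94 × 10¹¹)) = 0.0002347 m = 0.2347 mm
Ordering: 2.025 mm (case 1) > 0.6215 mm (case 3) > 0.2347 mm (case 4) > 0.2006 mm (case 2)
Final answer: 1, 3, 4, 2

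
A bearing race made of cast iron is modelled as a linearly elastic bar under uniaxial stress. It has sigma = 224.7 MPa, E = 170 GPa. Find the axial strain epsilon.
Model: a linearly elastic bar under uniaxial stress, so epsilon = sigma / E.
Convert to SI units:
  sigma = 224.7 MPa = 2.247 × 10⁸ Pa
  E = 170 GPa = 1.7 × 10¹¹ Pa
Substitute:
  epsilon = (2.247 × 10⁸) / (1.7 × 10¹¹)
  epsilon = 0.001322
Final answer: epsilon = 0.001322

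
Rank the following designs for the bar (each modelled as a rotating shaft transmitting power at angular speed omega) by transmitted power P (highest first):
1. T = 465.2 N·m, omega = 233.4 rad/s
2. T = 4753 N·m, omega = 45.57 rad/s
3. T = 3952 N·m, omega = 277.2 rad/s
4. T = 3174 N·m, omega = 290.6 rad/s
Model: a rotating shaft transmitting power at angular speed omega, so P = T·omega (SI units).
  Case 1: P = 465.2 × 233.4 = 108600 W = 108.6 kW
  Case 2: P = 4753 × 45.57 = 216600 W = 216.6 kW
  Case 3: P = 3952 × 277.2 = 1.095 × 10⁶ W = 1095 kW
  Case 4: P = 3174 × 290.6 = 922400 W = 922.4 kW
Ordering: 1095 kW (case 3) > 922.4 kW (case 4) > 216.6 kW (case 2) > 108.6 kW (case 1)
Final answer: 3, 4, 2, 1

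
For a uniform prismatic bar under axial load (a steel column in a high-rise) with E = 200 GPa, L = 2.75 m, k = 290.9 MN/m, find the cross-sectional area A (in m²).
Model: a uniform prismatic bar under axial load, so k = (A·E) / L.
Solve for A: A = (k·L) / E.
Convert to SI units:
  E = 200 GPa = 2 × 10¹¹ Pa
  k = 290.9 MN/m = 2.909 × 10⁸ N/m
Substitute:
  A = ((2.909 × 10⁸) × 2.75) / (2 × 10¹¹)
  A = 0.004 m²
Final answer: A = 0.004 m²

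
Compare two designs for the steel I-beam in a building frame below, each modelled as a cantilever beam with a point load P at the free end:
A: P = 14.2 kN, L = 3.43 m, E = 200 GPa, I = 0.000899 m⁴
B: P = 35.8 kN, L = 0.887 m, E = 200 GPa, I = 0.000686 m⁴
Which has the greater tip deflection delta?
Model: a cantilever beam with a point load P at the free end, so delta = (P·L^3) / (3·E·I) (SI units).
  A: delta = (14200 × 3.43^3) / (3 × (2 × 10¹¹) × 0.000899) = 0.001062 m = 1.062 mm
  B: delta = (35800 × 0.887^3) / (3 × (2 × 10¹¹) × 0.000686) = 6.07 × 10⁻⁵ m = 0.0607 mm
1.062 mm > 0.0607 mm, so A is larger.
Final answer: A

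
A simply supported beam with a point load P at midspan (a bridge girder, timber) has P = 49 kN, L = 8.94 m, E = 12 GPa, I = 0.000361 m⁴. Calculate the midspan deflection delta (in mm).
Model: a simply supported beam with a point load P at midspan, so delta = (P·L^3) / (48·E·I).
Convert to SI units:
  P = 49 kN = 49000 N
  E = 12 GPa = 1.2 × 10¹⁰ Pa
Substitute:
  delta = (49000 × 8.94^3) / (48 × (1.2 × 10¹⁰) × 0.000361)
  delta = 0.1684 m
Convert: delta = 0.1684 m = 168.4 mm
Final answer: delta = 168.4 mm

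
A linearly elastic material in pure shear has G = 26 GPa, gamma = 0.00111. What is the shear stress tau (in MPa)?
Model: a linearly elastic material in pure shear, so tau = G·gamma.
Convert to SI units:
  G = 26 GPa = 2.6 × 10¹⁰ Pa
Substitute:
  tau = (2.6 × 10¹⁰) × 0.00111
  tau = 2.886 × 10⁷ Pa
Convert: tau = 2.886 × 10⁷ Pa = 28.86 MPa
Final answer: tau = 28.86 MPa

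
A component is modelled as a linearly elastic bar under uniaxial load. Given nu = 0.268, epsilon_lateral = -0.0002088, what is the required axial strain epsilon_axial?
Model: a linearly elastic bar under uniaxial load, so epsilon_lateral = -nu·epsilon_axial.
Solve for epsilon_axial: epsilon_axial = -epsilon_lateral / nu.
Substitute:
  epsilon_axial = -(-0.0002088) / 0.268
  epsilon_axial = 0.0007791
Final answer: epsilon_axial = 0.0007791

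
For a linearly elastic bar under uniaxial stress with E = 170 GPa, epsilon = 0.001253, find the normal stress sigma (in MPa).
Model: a linearly elastic bar under uniaxial stress, so epsilon = sigma / E.
Solve for sigma: sigma = epsilon·E.
Convert to SI units:
  E = 170 GPa = 1.7 × 10¹¹ Pa
Substitute:
  sigma = 0.001253 × (1.7 × 10¹¹)
  sigma = 2.13 × 10⁸ Pa
Convert: sigma = 2.13 × 10⁸ Pa = 213 MPa
Final answer: sigma = 213 MPa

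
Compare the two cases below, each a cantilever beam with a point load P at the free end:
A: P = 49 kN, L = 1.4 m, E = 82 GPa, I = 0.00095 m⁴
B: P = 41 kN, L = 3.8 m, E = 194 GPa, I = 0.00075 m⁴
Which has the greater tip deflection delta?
Model: a cantilever beam with a point load P at the free end, so delta = (P·L^3) / (3·E·I) (SI units).
  A: delta = (49000 × 1.4^3) / (3 × (8.2 × 10¹⁰) × 0.00095) = 0.0005753 m = 0.5753 mm
  B: delta = (41000 × 3.8^3) / (3 × (1.94 × 10¹¹) × 0.00075) = 0.005154 m = 5.154 mm
5.154 mm > 0.5753 mm, so B is larger.
Final answer: B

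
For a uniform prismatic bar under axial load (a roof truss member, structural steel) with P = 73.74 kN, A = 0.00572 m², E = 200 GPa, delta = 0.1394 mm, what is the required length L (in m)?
Model: a uniform prismatic bar under axial load, so delta = (P·L) / (A·E).
Solve for L: L = (delta·A·E) / P.
Convert to SI units:
  P = 73.74 kN = 73740 N
  E = 200 GPa = 2 × 10¹¹ Pa
  delta = 0.1394 mm = 0.0001394 m
Substitute:
  L = (0.0001394 × 0.00572 × (2 × 10¹¹)) / 73740
  L = 2.163 m
Final answer: L = 2.163 m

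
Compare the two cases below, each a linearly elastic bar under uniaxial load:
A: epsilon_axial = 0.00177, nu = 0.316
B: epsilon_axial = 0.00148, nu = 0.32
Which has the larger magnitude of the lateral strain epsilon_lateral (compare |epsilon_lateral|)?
Model: a linearly elastic bar under uniaxial load, so epsilon_lateral = -nu·epsilon_axial (SI units).
  A: epsilon_lateral = -(0.316 × 0.00177) = -0.0005593
  B: epsilon_lateral = -(0.32 × 0.00148) = -0.0004736
|epsilon_lateral|: A = 0.0005593, B = 0.0004736, so A is larger in magnitude.
Final answer: A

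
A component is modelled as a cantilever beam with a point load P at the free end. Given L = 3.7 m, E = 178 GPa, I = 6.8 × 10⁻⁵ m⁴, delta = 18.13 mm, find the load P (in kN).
Model: a cantilever beam with a point load P at the free end, so delta = (P·L^3) / (3·E·I).
Solve for P: P = (3·delta·E·I) / L^3.
Convert to SI units:
  E = 178 GPa = 1.78 × 10¹¹ Pa
  delta = 18.13 mm = 0.01813 m
Substitute:
  P = (3 × 0.01813 × (1.78 × 10¹¹) × (6.8 × 10⁻⁵)) / 3.7^3
  P = 13000 N
Convert: P = 13000 N = 13 kN
Final answer: P = 13 kN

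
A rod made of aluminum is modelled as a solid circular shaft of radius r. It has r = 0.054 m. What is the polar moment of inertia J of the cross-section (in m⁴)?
Model: a solid circular shaft of radius r, so J = (π·r^4) / 2.
Substitute:
  J = (π × 0.054^4) / 2
  J = 1.336 × 10⁻⁵ m⁴
Final answer: J = 1.336 × 10⁻⁵ m⁴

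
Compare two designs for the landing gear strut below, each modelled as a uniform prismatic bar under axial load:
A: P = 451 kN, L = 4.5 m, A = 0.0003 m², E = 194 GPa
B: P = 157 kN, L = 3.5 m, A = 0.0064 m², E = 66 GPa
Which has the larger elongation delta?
Model: a uniform prismatic bar under axial load, so delta = (P·L) / (A·E) (SI units).
  A: delta = (451000 × 4.5) / (0.0003 × (1.94 × 10¹¹)) = 0.03487 m = 34.87 mm
  B: delta = (157000 × 3.5) / (0.0064 × (6.6 × 10¹⁰)) = 0.001301 m = 1.301 mm
34.87 mm > 1.301 mm, so A is larger.
Final answer: A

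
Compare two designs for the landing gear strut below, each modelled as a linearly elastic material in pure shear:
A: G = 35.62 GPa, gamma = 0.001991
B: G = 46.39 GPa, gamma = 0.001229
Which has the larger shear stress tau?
Model: a linearly elastic material in pure shear, so tau = G·gamma (SI units).
  A: tau = (3.562 × 10¹⁰) × 0.001991 = 7.092 × 10⁷ Pa = 70.92 MPa
  B: tau = (4.639 × 10¹⁰) × 0.001229 = 5.701 × 10⁷ Pa = 57.01 MPa
70.92 MPa > 57.01 MPa, so A is larger.
Final answer: A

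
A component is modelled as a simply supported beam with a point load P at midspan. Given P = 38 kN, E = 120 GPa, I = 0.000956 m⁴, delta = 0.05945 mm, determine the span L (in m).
Model: a simply supported beam with a point load P at midspan, so delta = (P·L^3) / (48·E·I).
Solve for L: L = ((48·delta·E·I) / P)^(1/3).
Convert to SI units:
  P = 38 kN = 38000 N
  E = 120 GPa = 1.2 × 10¹¹ Pa
  delta = 0.05945 mm = 5.945 × 10⁻⁵ m
Substitute:
  L = ((48 × (5.945 × 10⁻⁵) × (1.2 × 10¹¹) × 0.000956) / 38000)^(1/3)
  L = 2.05 m
Final answer: L = 2.05 m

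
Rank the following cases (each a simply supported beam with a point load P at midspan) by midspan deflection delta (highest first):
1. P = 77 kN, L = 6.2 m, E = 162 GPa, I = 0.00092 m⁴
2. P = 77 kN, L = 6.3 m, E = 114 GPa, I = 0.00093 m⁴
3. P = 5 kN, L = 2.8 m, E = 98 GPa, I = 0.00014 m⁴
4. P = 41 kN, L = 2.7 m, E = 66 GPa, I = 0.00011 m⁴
Model: a simply supported beam with a point load P at midspan, so delta = (P·L^3) / (48·E·I) (SI units).
  Case 1: delta = (77000 × 6.2^3) / (48 × (1.62 × 10¹¹) × 0.00092) = 0.002565 m = 2.565 mm
  Case 2: delta = (77000 × 6.3^3) / (48 × (1.14 × 10¹¹) × 0.00093) = 0.003783 m = 3.783 mm
  Case 3: delta = (5000 × 2.8^3) / (48 × (9.8 × 10¹⁰) × 0.00014) = 0.0001667 m = 0.1667 mm
  Case 4: delta = (41000 × 2.7^3) / (48 × (6.6 × 10¹⁰) × 0.00011) = 0.002316 m = 2.316 mm
Ordering: 3.783 mm (case 2) > 2.565 mm (case 1) > 2.316 mm (case 4) > 0.1667 mm (case 3)
Final answer: 2, 1, 4, 3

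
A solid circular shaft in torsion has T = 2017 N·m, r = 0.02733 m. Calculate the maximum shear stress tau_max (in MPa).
Model: a solid circular shaft in torsion, so tau_max = (2·T) / (π·r^3).
Substitute:
  tau_max = (2 × 2017) / (π × 0.02733^3)
  tau_max = 6.29 × 10⁷ Pa
Convert: tau_max = 6.29 × 10⁷ Pa = 62.9 MPa
Final answer: tau_max = 62.9 MPa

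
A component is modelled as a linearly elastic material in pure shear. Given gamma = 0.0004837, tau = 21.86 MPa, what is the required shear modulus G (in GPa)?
Model: a linearly elastic material in pure shear, so tau = G·gamma.
Solve for G: G = tau / gamma.
Convert to SI units:
  tau = 21.86 MPa = 2.186 × 10⁷ Pa
Substitute:
  G = (2.186 × 10⁷) / 0.0004837
  G = 4.519 × 10¹⁰ Pa
Convert: G = 4.519 × 10¹⁰ Pa = 45.19 GPa
Final answer: G = 45.19 GPa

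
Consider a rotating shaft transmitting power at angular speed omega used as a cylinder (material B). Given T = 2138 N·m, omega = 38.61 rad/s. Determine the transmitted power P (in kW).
Model: a rotating shaft transmitting power at angular speed omega, so P = T·omega.
Substitute:
  P = 2138 × 38.61
  P = 82550 W
Convert: P = 82550 W = 82.55 kW
Final answer: P = 82.55 kW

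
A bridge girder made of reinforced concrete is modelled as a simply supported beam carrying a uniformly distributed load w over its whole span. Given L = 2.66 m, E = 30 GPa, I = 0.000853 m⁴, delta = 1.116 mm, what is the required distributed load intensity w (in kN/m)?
Model: a simply supported beam carrying a uniformly distributed load w over its whole span, so delta = (5·w·L^4) / (384·E·I).
Solve for w: w = (384·delta·E·I) / (5·L^4).
Convert to SI units:
  E = 30 GPa = 3 × 10¹⁰ Pa
  delta = 1.116 mm = 0.001116 m
Substitute:
  w = (384 × 0.001116 × (3 × 10¹⁰) × 0.000853) / (5 × 2.66^4)
  w = 43810 N/m
Convert: w = 43810 N/m = 43.81 kN/m
Final answer: w = 43.81 kN/m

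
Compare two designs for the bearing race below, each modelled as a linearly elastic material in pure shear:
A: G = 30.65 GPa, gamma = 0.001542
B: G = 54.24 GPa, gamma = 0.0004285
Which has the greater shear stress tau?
Model: a linearly elastic material in pure shear, so tau = G·gamma (SI units).
  A: tau = (3.065 × 10¹⁰) × 0.001542 = 4.726 × 10⁷ Pa = 47.26 MPa
  B: tau = (5.424 × 10¹⁰) × 0.0004285 = 2.324 × 10⁷ Pa = 23.24 MPa
47.26 MPa > 23.24 MPa, so A is larger.
Final answer: A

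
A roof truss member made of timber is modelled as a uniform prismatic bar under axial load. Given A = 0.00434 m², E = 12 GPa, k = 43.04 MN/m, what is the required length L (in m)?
Model: a uniform prismatic bar under axial load, so k = (A·E) / L.
Solve for L: L = (A·E) / k.
Convert to SI units:
  E = 12 GPa = 1.2 × 10¹⁰ Pa
  k = 43.04 MN/m = 4.304 × 10⁷ N/m
Substitute:
  L = (0.00434 × (1.2 × 10¹⁰)) / (4.304 × 10⁷)
  L = 1.21 m
Final answer: L = 1.21 m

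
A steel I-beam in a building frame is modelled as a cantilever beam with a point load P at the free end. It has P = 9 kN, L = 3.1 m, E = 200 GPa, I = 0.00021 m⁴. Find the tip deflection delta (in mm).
Model: a cantilever beam with a point load P at the free end, so delta = (P·L^3) / (3·E·I).
Convert to SI units:
  P = 9 kN = 9000 N
  E = 200 GPa = 2 × 10¹¹ Pa
Substitute:
  delta = (9000 × 3.1^3) / (3 × (2 × 10¹¹) × 0.00021)
  delta = 0.002128 m
Convert: delta = 0.002128 m = 2.128 mm
Final answer: delta = 2.128 mm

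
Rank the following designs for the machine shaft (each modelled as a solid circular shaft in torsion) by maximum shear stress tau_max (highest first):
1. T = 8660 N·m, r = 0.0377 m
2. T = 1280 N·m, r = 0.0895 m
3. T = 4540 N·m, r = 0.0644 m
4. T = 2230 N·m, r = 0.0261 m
Model: a solid circular shaft in torsion, so tau_max = (2·T) / (π·r^3) (SI units).
  Case 1: tau_max = (2 × 8660) / (π × 0.0377^3) = 1.029 × 10⁸ Pa = 102.9 MPa
  Case 2: tau_max = (2 × 1280) / (π × 0.0895^3) = 1.137 × 10⁶ Pa = 1.137 MPa
  Case 3: tau_max = (2 × 4540) / (π × 0.0644^3) = 1.082 × 10⁷ Pa = 10.82 MPa
  Case 4: tau_max = (2 × 2230) / (π × 0.0261^3) = 7.985 × 10⁷ Pa = 79.85 MPa
Ordering: 102.9 MPa (case 1) > 79.85 MPa (case 4) > 10.82 MPa (case 3) > 1.137 MPa (case 2)
Final answer: 1, 4, 3, 2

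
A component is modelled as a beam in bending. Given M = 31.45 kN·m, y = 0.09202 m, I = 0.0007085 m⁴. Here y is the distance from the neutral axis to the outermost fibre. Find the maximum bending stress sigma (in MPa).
Model: a beam in bending, so sigma = (M·y) / I.
Convert to SI units:
  M = 31.45 kN·m = 31450 N·m
Substitute:
  sigma = (31450 × 0.09202) / 0.0007085
  sigma = 4.085 × 10⁶ Pa
Convert: sigma = 4.085 × 10⁶ Pa = 4.085 MPa
Final answer: sigma = 4.085 MPa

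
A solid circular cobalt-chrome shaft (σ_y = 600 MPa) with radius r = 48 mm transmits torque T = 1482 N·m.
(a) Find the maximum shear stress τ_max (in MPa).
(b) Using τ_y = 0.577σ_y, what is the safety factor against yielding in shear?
(a) For a solid circular shaft, τ_max = T·r/J with J = π·r^4/2, i.e. τ_max = 2·T / (π·r^3). Convert r = 48 mm = 0.048 m.
  τ_max = (2 × 1482) / (π × 0.048^3) = 8.531 × 10⁶ Pa = 8.531 MPa
(b) τ_y = 0.577 × 600 = 346.2 MPa
  SF = τ_y/τ_max = 346.2 / 8.531 = 40.58
Final answer: (a) τ_max = 8.531 MPa, (b) SF = 40.58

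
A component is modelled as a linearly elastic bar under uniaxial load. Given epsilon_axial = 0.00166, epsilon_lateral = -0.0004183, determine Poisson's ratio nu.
Model: a linearly elastic bar under uniaxial load, so epsilon_lateral = -nu·epsilon_axial.
Solve for nu: nu = -epsilon_lateral / epsilon_axial.
Substitute:
  nu = -(-0.0004183) / 0.00166
  nu = 0.252
Final answer: nu = 0.252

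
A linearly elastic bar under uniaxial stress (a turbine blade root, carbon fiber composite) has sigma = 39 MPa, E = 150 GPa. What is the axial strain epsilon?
Model: a linearly elastic bar under uniaxial stress, so epsilon = sigma / E.
Convert to SI units:
  sigma = 39 MPa = 3.9 × 10⁷ Pa
  E = 150 GPa = 1.5 × 10¹¹ Pa
Substitute:
  epsilon = (3.9 × 10⁷) / (1.5 × 10¹¹)
  epsilon = 0.00026
Final answer: epsilon = 0.00026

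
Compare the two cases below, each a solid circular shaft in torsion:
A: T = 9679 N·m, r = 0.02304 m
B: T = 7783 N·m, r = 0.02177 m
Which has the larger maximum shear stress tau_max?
Model: a solid circular shaft in torsion, so tau_max = (2·T) / (π·r^3) (SI units).
  A: tau_max = (2 × 9679) / (π × 0.02304^3) = 5.038 × 10⁸ Pa = 503.8 MPa
  B: tau_max = (2 × 7783) / (π × 0.02177^3) = 4.802 × 10⁸ Pa = 480.2 MPa
503.8 MPa > 480.2 MPa, so A is larger.
Final answer: A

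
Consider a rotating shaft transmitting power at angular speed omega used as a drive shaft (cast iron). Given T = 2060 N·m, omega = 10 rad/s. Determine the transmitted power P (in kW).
Model: a rotating shaft transmitting power at angular speed omega, so P = T·omega.
Substitute:
  P = 2060 × 10
  P = 20600 W
Convert: P = 20600 W = 20.6 kW
Final answer: P = 20.6 kW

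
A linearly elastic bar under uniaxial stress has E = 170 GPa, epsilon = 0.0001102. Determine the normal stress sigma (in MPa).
Model: a linearly elastic bar under uniaxial stress, so sigma = E·epsilon.
Convert to SI units:
  E = 170 GPa = 1.7 × 10¹¹ Pa
Substitute:
  sigma = (1.7 × 10¹¹) × 0.0001102
  sigma = 1.873 × 10⁷ Pa
Convert: sigma = 1.873 × 10⁷ Pa = 18.73 MPa
Final answer: sigma = 18.73 MPa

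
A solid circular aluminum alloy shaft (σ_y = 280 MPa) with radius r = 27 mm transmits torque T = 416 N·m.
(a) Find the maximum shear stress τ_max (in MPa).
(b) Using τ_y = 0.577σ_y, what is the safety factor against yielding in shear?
(a) For a solid circular shaft, τ_max = T·r/J with J = π·r^4/2, i.e. τ_max = 2·T / (π·r^3). Convert r = 27 mm = 0.027 m.
  τ_max = (2 × 416) / (π × 0.027^3) = 1.345 × 10⁷ Pa = 13.45 MPa
(b) τ_y = 0.577 × 280 = 161.56 MPa
  SF = τ_y/τ_max = 161.56 / 13.45 = 12.01
Final answer: (a) τ_max = 13.45 MPa, (b) SF = 12.01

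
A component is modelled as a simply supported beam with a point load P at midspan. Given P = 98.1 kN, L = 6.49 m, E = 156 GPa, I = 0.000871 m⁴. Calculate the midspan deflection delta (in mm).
Model: a simply supported beam with a point load P at midspan, so delta = (P·L^3) / (48·E·I).
Convert to SI units:
  P = 98.1 kN = 98100 N
  E = 156 GPa = 1.56 × 10¹¹ Pa
Substitute:
  delta = (98100 × 6.49^3) / (48 × (1.56 × 10¹¹) × 0.000871)
  delta = 0.004112 m
Convert: delta = 0.004112 m = 4.112 mm
Final answer: delta = 4.112 mm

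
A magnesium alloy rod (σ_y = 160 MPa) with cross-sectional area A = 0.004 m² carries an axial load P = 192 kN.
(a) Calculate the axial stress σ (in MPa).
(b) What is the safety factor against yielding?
(a) Axial stress σ = P/A. Convert P = 192 kN = 192000 N.
  σ = 192000 / 0.004 = 4.8 × 10⁷ Pa = 48 MPa
(b) Safety factor SF = σ_y/σ = 160 / 48 = 3.333
Final answer: (a) σ = 48 MPa, (b) SF = 3.333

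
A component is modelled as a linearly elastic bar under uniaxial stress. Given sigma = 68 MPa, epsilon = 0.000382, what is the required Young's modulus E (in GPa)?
Model: a linearly elastic bar under uniaxial stress, so epsilon = sigma / E.
Solve for E: E = sigma / epsilon.
Convert to SI units:
  sigma = 68 MPa = 6.8 × 10⁷ Pa
Substitute:
  E = (6.8 × 10⁷) / 0.000382
  E = 1.78 × 10¹¹ Pa
Convert: E = 1.78 × 10¹¹ Pa = 178 GPa
Final answer: E = 178 GPa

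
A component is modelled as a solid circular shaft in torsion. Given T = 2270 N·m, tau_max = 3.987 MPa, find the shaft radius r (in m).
Model: a solid circular shaft in torsion, so tau_max = (2·T) / (π·r^3).
Solve for r: r = ((2·T) / (π·tau_max))^(1/3).
Convert to SI units:
  tau_max = 3.987 MPa = 3.987 × 10⁶ Pa
Substitute:
  r = ((2 × 2270) / (π × (3.987 × 10⁶)))^(1/3)
  r = 0.0713 m
Final answer: r = 0.0713 m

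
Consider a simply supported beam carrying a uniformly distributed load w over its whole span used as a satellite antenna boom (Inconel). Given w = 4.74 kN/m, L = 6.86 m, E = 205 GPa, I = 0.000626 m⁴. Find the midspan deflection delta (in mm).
Model: a simply supported beam carrying a uniformly distributed load w over its whole span, so delta = (5·w·L^4) / (384·E·I).
Convert to SI units:
  w = 4.74 kN/m = 4740 N/m
  E = 205 GPa = 2.05 × 10¹¹ Pa
Substitute:
  delta = (5 × 4740 × 6.86^4) / (384 × (2.05 × 10¹¹) × 0.000626)
  delta = 0.001065 m
Convert: delta = 0.001065 m = 1.065 mm
Final answer: delta = 1.065 mm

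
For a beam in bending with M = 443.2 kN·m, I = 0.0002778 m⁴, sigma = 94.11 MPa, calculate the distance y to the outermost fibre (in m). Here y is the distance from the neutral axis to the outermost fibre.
Model: a beam in bending, so sigma = (M·y) / I.
Solve for y: y = (sigma·I) / M.
Convert to SI units:
  M = 443.2 kN·m = 443200 N·m
  sigma = 94.11 MPa = 9.411 × 10⁷ Pa
Substitute:
  y = ((9.411 × 10⁷) × 0.0002778) / 443200
  y = 0.05899 m
Final answer: y = 0.05899 m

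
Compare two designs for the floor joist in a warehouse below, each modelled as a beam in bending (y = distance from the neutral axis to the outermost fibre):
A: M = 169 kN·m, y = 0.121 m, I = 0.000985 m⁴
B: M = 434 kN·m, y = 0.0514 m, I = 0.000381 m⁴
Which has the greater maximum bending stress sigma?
Model: a beam in bending (y = distance from the neutral axis to the outermost fibre), so sigma = (M·y) / I (SI units).
  A: sigma = (169000 × 0.121) / 0.000985 = 2.076 × 10⁷ Pa = 20.76 MPa
  B: sigma = (434000 × 0.0514) / 0.000381 = 5.855 × 10⁷ Pa = 58.55 MPa
58.55 MPa > 20.76 MPa, so B is larger.
Final answer: B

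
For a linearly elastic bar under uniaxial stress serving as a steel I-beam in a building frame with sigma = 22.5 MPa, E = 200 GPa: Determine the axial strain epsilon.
Model: a linearly elastic bar under uniaxial stress, so epsilon = sigma / E.
Convert to SI units:
  sigma = 22.5 MPa = 2.25 × 10⁷ Pa
  E = 200 GPa = 2 × 10¹¹ Pa
Substitute:
  epsilon = (2.25 × 10⁷) / (2 × 10¹¹)
  epsilon = 0.0001125
Final answer: epsilon = 0.0001125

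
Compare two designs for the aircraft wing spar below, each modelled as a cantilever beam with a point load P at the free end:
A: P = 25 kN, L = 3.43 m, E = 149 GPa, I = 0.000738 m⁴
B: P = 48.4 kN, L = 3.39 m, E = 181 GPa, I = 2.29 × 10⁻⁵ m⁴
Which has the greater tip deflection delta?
Model: a cantilever beam with a point load P at the free end, so delta = (P·L^3) / (3·E·I) (SI units).
  A: delta = (25000 × 3.43^3) / (3 × (1.49 × 10¹¹) × 0.000738) = 0.003058 m = 3.058 mm
  B: delta = (48400 × 3.39^3) / (3 × (1.81 × 10¹¹) × (2.29 × 10⁻⁵)) = 0.1516 m = 151.6 mm
151.6 mm > 3.058 mm, so B is larger.
Final answer: B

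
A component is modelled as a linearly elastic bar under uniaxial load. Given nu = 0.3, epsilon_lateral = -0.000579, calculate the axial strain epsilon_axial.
Model: a linearly elastic bar under uniaxial load, so epsilon_lateral = -nu·epsilon_axial.
Solve for epsilon_axial: epsilon_axial = -epsilon_lateral / nu.
Substitute:
  epsilon_axial = -(-0.000579) / 0.3
  epsilon_axial = 0.00193
Final answer: epsilon_axial = 0.00193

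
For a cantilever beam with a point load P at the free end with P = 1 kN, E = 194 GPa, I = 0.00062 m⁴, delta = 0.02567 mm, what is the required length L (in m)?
Model: a cantilever beam with a point load P at the free end, so delta = (P·L^3) / (3·E·I).
Solve for L: L = ((3·delta·E·I) / P)^(1/3).
Convert to SI units:
  P = 1 kN = 1000 N
  E = 194 GPa = 1.94 × 10¹¹ Pa
  delta = 0.02567 mm = 2.567 × 10⁻⁵ m
Substitute:
  L = ((3 × (2.567 × 10⁻⁵) × (1.94 × 10¹¹) × 0.00062) / 1000)^(1/3)
  L = 2.1 m
Final answer: L = 2.1 m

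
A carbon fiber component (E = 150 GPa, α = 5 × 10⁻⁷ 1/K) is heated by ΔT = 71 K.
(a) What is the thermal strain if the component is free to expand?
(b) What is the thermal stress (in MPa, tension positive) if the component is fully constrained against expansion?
(a) Free thermal strain ε_th = α·ΔT = (5 × 10⁻⁷) × 71 = 3.55 × 10⁻⁵
(b) Fully constrained, the expansion is suppressed, so σ = -E·α·ΔT. Convert E = 150 GPa = 1.5 × 10¹¹ Pa.
  σ = -(1.5 × 10¹¹) × (5 × 10⁻⁷) × 71 = -5.325 × 10⁶ Pa = -5.325 MPa (compressive)
Final answer: (a) ε_th = 3.55 × 10⁻⁵, (b) σ = -5.325 MPa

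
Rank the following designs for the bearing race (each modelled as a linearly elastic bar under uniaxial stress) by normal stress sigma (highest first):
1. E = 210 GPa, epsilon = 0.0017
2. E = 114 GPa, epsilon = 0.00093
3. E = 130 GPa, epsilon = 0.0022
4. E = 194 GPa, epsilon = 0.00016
Model: a linearly elastic bar under uniaxial stress, so sigma = E·epsilon (SI units).
  Case 1: sigma = (2.1 × 10¹¹) × 0.0017 = 3.57 × 10⁸ Pa = 357 MPa
  Case 2: sigma = (1.14 × 10¹¹) × 0.00093 = 1.06 × 10⁸ Pa = 106 MPa
  Case 3: sigma = (1.3 × 10¹¹) × 0.0022 = 2.86 × 10⁸ Pa = 286 MPa
  Case 4: sigma = (1.94 × 10¹¹) × 0.00016 = 3.104 × 10⁷ Pa = 31.04 MPa
Ordering: 357 MPa (case 1) > 286 MPa (case 3) > 106 MPa (case 2) > 31.04 MPa (case 4)
Final answer: 1, 3, 2, 4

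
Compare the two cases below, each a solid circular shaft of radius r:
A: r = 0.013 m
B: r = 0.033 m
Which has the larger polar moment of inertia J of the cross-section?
Model: a solid circular shaft of radius r, so J = (π·r^4) / 2 (SI units).
  A: J = (π × 0.013^4) / 2 = 4.486 × 10⁻⁸ m⁴
  B: J = (π × 0.033^4) / 2 = 1.863 × 10⁻⁶ m⁴
1.863 × 10⁻⁶ m⁴ > 4.486 × 10⁻⁸ m⁴, so B is larger.
Final answer: B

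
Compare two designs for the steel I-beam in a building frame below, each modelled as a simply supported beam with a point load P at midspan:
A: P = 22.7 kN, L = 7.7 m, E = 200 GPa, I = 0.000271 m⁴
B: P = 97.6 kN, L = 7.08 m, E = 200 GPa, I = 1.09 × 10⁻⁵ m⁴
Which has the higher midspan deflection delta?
Model: a simply supported beam with a point load P at midspan, so delta = (P·L^3) / (48·E·I) (SI units).
  A: delta = (22700 × 7.7^3) / (48 × (2 × 10¹¹) × 0.000271) = 0.003983 m = 3.983 mm
  B: delta = (97600 × 7.08^3) / (48 × (2 × 10¹¹) × (1.09 × 10⁻⁵)) = 0.331 m = 331 mm
331 mm > 3.983 mm, so B is larger.
Final answer: B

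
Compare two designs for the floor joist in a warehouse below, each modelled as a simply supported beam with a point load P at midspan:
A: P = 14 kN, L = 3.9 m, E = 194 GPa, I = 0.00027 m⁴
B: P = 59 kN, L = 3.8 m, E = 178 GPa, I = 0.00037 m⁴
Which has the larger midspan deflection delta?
Model: a simply supported beam with a point load P at midspan, so delta = (P·L^3) / (48·E·I) (SI units).
  A: delta = (14000 × 3.9^3) / (48 × (1.94 × 10¹¹) × 0.00027) = 0.0003303 m = 0.3303 mm
  B: delta = (59000 × 3.8^3) / (48 × (1.78 × 10¹¹) × 0.00037) = 0.001024 m = 1.024 mm
1.024 mm > 0.3303 mm, so B is larger.
Final answer: B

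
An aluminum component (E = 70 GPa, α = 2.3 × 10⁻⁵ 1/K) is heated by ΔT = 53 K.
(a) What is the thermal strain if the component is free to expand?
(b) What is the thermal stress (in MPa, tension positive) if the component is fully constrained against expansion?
(a) Free thermal strain ε_th = α·ΔT = (2.3 × 10⁻⁵) × 53 = 0.001219
(b) Fully constrained, the expansion is suppressed, so σ = -E·α·ΔT. Convert E = 70 GPa = 7 × 10¹⁰ Pa.
  σ = -(7 × 10¹⁰) × (2.3 × 10⁻⁵) × 53 = -8.533 × 10⁷ Pa = -85.33 MPa (compressive)
Final answer: (a) ε_th = 0.001219, (b) σ = -85.33 MPa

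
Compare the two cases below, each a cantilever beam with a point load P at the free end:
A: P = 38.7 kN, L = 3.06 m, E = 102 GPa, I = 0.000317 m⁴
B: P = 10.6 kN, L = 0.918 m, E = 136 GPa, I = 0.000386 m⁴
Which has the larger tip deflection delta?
Model: a cantilever beam with a point load P at the free end, so delta = (P·L^3) / (3·E·I) (SI units).
  A: delta = (38700 × 3.06^3) / (3 × (1.02 × 10¹¹) × 0.000317) = 0.01143 m = 11.43 mm
  B: delta = (10600 × 0.918^3) / (3 × (1.36 × 10¹¹) × 0.000386) = 5.207 × 10⁻⁵ m = 0.05207 mm
11.43 mm > 0.05207 mm, so A is larger.
Final answer: A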